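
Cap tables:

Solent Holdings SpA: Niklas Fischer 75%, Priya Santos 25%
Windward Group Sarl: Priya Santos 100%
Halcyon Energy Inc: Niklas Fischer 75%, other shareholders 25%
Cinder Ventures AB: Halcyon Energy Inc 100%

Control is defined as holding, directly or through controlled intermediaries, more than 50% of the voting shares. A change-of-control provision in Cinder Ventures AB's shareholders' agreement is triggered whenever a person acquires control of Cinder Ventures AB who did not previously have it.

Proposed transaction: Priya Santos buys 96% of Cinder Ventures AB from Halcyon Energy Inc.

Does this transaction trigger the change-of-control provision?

Yes

The purchase adds only to Priya's holdings (Halcyon's stake shrinks), so Priya is the only person who could newly come to control Cinder.
Priya holds 100% of Windward, so Priya controls Windward.
Neither Priya nor any entity Priya controls holds any voting interest in Cinder.
So before the transaction, Priya does not control Cinder.
After the purchase, Priya holds 96% of Cinder directly, and Halcyon's stake falls to 4%.
Priya holds 96% of Cinder, so Priya controls Cinder.
Priya did not control Cinder before and does after, so the clause is triggered.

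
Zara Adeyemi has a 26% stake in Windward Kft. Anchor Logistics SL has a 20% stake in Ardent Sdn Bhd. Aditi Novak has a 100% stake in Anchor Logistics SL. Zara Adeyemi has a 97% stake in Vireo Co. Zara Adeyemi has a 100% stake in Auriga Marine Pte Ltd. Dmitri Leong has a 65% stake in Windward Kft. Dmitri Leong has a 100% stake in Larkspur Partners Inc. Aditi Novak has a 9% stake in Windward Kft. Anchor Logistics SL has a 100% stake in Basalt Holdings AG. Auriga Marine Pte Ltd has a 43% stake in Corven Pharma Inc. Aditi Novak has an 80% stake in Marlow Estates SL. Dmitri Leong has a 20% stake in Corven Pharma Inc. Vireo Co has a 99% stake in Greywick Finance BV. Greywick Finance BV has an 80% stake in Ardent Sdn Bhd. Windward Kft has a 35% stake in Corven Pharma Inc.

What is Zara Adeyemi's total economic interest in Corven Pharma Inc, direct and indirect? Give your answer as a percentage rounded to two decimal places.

52.10%

Zara reaches Corven along 2 paths.
Via Windward: 26% × 35% = 9.1%.
Via Auriga: 100% × 43% = 43%.
Total: 9.1% + 43% = 52.1%.
Rounded: 52.10%.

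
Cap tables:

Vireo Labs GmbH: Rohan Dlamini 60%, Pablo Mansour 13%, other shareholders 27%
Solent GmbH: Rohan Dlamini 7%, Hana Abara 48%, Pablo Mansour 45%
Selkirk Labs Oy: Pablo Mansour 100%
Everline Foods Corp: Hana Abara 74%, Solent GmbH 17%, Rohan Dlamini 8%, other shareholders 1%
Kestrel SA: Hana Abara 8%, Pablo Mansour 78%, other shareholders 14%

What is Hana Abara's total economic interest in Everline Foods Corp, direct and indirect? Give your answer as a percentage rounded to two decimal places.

82.16%

Hana reaches Everline along 2 paths.
Direct stake: 74% = 74%.
Via Solent: 48% × 17% = 8.16%.
Total: 74% + 8.16% = 82.16%.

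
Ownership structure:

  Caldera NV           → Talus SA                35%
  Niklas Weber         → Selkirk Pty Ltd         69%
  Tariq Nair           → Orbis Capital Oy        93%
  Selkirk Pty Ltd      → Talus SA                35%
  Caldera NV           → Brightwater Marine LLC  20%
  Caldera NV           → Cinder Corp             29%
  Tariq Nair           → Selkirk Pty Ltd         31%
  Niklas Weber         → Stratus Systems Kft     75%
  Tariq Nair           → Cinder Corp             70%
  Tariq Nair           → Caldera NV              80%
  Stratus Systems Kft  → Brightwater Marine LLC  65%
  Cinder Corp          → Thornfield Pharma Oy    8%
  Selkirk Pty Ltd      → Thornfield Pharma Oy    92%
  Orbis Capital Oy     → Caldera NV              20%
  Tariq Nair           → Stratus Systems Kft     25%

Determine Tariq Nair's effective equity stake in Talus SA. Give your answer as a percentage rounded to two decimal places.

Tariq reaches Talus along 3 paths.
Via Selkirk: 31% × 35% = 10.85%.
Via Caldera: 80% × 35% = 28%.
Via Orbis → Caldera: 93% × 20% × 35% = 6.51%.
Total: 10.85% + 28% + 6.51% = 45.36%.

45.36%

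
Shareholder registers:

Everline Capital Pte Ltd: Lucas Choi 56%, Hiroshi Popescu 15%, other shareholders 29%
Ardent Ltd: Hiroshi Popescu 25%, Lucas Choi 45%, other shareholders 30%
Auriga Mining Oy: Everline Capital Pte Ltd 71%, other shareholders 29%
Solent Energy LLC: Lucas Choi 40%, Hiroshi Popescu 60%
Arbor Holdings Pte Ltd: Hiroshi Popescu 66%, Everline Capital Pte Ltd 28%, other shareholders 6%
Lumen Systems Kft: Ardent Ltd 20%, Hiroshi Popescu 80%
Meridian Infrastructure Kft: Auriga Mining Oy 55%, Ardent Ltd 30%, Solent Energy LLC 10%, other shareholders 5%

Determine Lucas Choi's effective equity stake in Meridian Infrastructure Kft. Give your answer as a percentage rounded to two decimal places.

Lucas reaches Meridian along 3 paths.
Via Everline → Auriga: 56% × 71% × 55% = 21.868%.
Via Ardent: 45% × 30% = 13.5%.
Via Solent: 40% × 10% = 4%.
Total: 21.868% + 13.5% + 4% = 39.368%.
Rounded: 39.37%.

39.37%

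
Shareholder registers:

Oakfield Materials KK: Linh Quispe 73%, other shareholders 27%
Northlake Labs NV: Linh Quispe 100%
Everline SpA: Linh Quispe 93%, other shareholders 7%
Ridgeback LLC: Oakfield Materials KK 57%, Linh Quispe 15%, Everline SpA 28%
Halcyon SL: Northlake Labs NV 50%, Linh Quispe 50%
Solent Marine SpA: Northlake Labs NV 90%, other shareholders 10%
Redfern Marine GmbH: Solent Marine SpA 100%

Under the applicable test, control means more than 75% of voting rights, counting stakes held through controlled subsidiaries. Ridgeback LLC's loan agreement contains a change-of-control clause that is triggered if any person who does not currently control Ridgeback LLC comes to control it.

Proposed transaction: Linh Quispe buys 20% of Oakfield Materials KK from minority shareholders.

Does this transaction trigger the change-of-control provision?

Yes

The purchase changes only Linh's holdings, so Linh is the only person who could newly come to control Ridgeback.
Linh holds 100% of Northlake, so Linh controls Northlake.
Linh holds 93% of Everline, so Linh controls Everline.
Northlake and Linh together hold 50% + 50% = 100% of Halcyon, so Linh controls Halcyon.
Northlake holds 90% of Solent, so Linh controls Solent.
Solent holds 100% of Redfern, so Linh controls Redfern.
In Ridgeback, Linh's side holds only 15% + 28% = 43%, not > 75%.
So before the transaction, Linh does not control Ridgeback.
After the purchase, Linh's direct stake in Oakfield rises to 73% + 20% = 93%.
Linh holds 93% of Oakfield, so Linh controls Oakfield.
Oakfield and Linh and Everline together hold 57% + 15% + 28% = 100% of Ridgeback, so Linh controls Ridgeback.
Linh did not control Ridgeback before and does after, so the clause is triggered.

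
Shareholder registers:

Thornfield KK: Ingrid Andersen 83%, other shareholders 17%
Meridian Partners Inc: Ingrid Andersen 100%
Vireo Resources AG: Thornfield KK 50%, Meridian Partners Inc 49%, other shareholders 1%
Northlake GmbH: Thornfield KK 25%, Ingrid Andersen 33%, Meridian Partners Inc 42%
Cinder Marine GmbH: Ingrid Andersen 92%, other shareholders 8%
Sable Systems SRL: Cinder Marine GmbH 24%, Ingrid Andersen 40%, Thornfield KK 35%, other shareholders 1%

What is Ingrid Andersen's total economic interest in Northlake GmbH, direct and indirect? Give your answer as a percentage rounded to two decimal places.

Ingrid reaches Northlake along 3 paths.
Via Thornfield: 83% × 25% = 20.75%.
Direct stake: 33% = 33%.
Via Meridian: 100% × 42% = 42%.
Total: 20.75% + 33% + 42% = 95.75%.

95.75%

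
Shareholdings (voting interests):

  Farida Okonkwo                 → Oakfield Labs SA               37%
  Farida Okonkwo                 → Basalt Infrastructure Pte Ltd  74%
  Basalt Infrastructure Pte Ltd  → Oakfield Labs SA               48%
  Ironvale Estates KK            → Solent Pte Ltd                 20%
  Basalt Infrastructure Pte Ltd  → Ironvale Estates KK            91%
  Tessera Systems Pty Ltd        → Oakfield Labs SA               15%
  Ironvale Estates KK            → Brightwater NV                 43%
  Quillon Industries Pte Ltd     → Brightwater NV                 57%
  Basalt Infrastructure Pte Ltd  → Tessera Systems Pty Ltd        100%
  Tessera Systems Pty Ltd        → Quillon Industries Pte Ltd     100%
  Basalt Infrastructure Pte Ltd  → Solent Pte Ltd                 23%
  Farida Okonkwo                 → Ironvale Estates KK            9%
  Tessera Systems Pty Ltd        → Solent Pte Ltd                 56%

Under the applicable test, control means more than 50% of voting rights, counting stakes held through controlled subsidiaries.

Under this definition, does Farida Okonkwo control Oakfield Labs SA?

Farida holds 74% of Basalt, so Farida controls Basalt.
Basalt holds 100% of Tessera, so Farida controls Tessera.
Tessera and Farida and Basalt together hold 15% + 37% + 48% = 100% of Oakfield, so Farida controls Oakfield.

Yes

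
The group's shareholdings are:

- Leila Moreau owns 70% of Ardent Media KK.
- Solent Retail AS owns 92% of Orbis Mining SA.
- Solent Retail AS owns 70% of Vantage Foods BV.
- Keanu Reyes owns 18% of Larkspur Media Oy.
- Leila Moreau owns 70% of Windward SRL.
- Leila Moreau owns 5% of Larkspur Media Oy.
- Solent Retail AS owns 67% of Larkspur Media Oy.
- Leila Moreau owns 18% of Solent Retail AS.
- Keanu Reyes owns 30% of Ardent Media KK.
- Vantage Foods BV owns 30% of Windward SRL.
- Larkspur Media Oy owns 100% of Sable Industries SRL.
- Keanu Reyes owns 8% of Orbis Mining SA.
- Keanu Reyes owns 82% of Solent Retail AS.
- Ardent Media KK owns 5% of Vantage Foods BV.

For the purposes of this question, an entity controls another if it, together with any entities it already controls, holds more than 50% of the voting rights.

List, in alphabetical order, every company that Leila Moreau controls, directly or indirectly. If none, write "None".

Leila holds 70% of Ardent, so Leila controls Ardent.
Leila holds 70% of Windward, so Leila controls Windward.
No other company's threshold is met.

Ardent Media KK, Windward SRL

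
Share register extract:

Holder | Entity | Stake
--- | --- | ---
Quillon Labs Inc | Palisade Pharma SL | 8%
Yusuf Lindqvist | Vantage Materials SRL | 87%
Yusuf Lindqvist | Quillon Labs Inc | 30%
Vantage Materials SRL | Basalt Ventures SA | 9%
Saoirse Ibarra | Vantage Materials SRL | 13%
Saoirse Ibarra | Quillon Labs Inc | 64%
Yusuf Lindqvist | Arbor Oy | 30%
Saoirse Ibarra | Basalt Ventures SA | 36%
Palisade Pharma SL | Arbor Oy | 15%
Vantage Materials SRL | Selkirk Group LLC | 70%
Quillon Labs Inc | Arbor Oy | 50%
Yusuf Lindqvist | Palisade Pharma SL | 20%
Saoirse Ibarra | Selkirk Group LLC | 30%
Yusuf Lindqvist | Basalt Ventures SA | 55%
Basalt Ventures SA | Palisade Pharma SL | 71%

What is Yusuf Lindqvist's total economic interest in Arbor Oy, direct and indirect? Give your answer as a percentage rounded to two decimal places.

55.05%

Yusuf reaches Arbor along 6 paths.
Via Quillon: 30% × 50% = 15%.
Via Palisade: 20% × 15% = 3%.
Via Vantage → Basalt → Palisade: 87% × 9% × 71% × 15% = 0.833895%.
Via Basalt → Palisade: 55% × 71% × 15% = 5.8575%.
Via Quillon → Palisade: 30% × 8% × 15% = 0.36%.
Direct stake: 30% = 30%.
Total: 15% + 3% + 0.833895% + 5.8575% + 0.36% + 30% = 55.051395%.
Rounded: 55.05%.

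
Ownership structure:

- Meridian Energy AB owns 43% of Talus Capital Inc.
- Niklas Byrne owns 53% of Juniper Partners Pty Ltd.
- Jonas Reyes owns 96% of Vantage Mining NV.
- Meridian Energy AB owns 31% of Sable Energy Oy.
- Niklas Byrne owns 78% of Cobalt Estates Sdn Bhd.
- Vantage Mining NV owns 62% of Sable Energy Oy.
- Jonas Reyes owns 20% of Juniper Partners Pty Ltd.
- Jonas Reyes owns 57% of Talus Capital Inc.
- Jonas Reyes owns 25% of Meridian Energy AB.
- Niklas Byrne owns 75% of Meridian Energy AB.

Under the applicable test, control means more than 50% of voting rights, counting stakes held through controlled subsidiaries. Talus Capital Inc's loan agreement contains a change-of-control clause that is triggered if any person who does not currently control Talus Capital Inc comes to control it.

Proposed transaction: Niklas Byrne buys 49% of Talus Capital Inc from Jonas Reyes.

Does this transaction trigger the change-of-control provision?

Yes

The purchase adds only to Niklas's holdings (Jonas's stake shrinks), so Niklas is the only person who could newly come to control Talus.
Niklas holds 53% of Juniper, so Niklas controls Juniper.
Niklas holds 75% of Meridian, so Niklas controls Meridian.
Niklas holds 78% of Cobalt, so Niklas controls Cobalt.
In Talus, Niklas's side holds only 43%, not > 50%.
So before the transaction, Niklas does not control Talus.
After the purchase, Niklas holds 49% of Talus directly, and Jonas's stake falls to 8%.
Meridian and Niklas together hold 43% + 49% = 92% of Talus, so Niklas controls Talus.
Niklas did not control Talus before and does after, so the clause is triggered.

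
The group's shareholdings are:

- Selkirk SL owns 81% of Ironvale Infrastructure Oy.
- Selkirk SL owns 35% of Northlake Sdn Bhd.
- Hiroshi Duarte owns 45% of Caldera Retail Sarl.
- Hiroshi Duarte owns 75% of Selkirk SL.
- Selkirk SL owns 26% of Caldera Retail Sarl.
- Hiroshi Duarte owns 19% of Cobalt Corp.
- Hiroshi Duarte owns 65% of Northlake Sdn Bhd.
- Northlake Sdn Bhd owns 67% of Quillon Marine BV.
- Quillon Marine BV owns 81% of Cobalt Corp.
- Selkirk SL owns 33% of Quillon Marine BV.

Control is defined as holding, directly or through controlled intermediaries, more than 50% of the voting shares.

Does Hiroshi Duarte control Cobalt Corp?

Yes

Hiroshi holds 75% of Selkirk, so Hiroshi controls Selkirk.
Selkirk and Hiroshi together hold 35% + 65% = 100% of Northlake, so Hiroshi controls Northlake.
Selkirk and Northlake together hold 33% + 67% = 100% of Quillon, so Hiroshi controls Quillon.
Hiroshi and Quillon together hold 19% + 81% = 100% of Cobalt, so Hiroshi controls Cobalt.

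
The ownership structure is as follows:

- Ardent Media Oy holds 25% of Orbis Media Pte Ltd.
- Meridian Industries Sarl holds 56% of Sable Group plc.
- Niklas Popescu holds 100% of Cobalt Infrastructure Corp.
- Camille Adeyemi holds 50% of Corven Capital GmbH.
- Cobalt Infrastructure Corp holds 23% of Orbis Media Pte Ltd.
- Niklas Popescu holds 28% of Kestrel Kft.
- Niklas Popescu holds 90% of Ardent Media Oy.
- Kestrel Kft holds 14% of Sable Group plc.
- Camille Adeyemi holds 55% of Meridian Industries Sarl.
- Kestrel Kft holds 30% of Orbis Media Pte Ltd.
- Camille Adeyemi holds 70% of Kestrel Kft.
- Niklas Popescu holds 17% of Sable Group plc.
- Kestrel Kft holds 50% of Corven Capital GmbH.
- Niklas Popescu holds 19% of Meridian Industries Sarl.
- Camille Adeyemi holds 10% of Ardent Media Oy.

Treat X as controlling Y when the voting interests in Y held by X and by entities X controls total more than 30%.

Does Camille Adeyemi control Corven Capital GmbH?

Camille holds 70% of Kestrel, so Camille controls Kestrel.
Camille and Kestrel together hold 50% + 50% = 100% of Corven, so Camille controls Corven.

Yes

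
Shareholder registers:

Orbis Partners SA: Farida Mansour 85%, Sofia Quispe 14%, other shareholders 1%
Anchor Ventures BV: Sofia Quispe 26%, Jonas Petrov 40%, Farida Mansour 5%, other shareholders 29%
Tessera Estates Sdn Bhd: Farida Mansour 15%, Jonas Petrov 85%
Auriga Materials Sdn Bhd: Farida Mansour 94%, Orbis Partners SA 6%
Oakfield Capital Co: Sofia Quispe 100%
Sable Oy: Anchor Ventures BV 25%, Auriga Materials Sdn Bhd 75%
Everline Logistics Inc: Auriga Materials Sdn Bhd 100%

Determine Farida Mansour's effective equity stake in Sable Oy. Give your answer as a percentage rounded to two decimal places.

Farida reaches Sable along 3 paths.
Via Anchor: 5% × 25% = 1.25%.
Via Auriga: 94% × 75% = 70.5%.
Via Orbis → Auriga: 85% × 6% × 75% = 3.825%.
Total: 1.25% + 70.5% + 3.825% = 75.575%.
Rounded: 75.58%.

75.58%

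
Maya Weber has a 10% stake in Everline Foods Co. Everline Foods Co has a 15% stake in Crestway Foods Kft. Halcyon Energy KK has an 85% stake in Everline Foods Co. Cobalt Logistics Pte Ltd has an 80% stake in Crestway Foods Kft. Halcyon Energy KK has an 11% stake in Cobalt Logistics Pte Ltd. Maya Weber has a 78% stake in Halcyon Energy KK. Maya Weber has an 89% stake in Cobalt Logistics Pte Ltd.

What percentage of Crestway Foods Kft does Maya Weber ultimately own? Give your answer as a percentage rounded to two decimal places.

Maya reaches Crestway along 4 paths.
Via Cobalt: 89% × 80% = 71.2%.
Via Halcyon → Cobalt: 78% × 11% × 80% = 6.864%.
Via Halcyon → Everline: 78% × 85% × 15% = 9.945%.
Via Everline: 10% × 15% = 1.5%.
Total: 71.2% + 6.864% + 9.945% + 1.5% = 89.509%.
Rounded: 89.51%.

89.51%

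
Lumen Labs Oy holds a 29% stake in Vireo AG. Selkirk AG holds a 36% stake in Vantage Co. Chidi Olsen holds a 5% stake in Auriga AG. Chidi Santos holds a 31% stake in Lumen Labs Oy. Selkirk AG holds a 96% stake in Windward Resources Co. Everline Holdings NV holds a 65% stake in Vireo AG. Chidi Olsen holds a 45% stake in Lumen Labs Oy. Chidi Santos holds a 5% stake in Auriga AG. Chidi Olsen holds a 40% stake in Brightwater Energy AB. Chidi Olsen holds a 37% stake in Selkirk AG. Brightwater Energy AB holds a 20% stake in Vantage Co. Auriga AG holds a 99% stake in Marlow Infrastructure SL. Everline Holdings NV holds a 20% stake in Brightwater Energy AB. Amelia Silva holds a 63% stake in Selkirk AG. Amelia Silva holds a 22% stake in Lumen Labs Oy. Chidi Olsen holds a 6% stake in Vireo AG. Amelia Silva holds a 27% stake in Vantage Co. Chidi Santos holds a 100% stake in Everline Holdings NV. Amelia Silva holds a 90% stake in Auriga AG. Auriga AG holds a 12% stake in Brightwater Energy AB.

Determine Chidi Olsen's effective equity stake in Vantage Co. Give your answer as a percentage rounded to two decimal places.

21.44%

Chidi Olsen reaches Vantage along 3 paths.
Via Brightwater: 40% × 20% = 8%.
Via Auriga → Brightwater: 5% × 12% × 20% = 0.12%.
Via Selkirk: 37% × 36% = 13.32%.
Total: 8% + 0.12% + 13.32% = 21.44%.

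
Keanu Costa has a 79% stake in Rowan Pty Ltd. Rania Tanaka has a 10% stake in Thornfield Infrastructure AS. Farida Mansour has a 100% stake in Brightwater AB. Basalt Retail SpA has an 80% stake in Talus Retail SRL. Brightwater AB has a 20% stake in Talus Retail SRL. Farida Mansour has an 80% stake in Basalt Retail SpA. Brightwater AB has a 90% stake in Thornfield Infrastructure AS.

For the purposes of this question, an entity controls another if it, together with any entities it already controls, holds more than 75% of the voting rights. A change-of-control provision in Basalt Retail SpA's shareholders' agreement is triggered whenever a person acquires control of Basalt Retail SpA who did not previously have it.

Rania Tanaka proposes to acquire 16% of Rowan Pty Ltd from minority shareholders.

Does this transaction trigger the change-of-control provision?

No

The purchase changes only Rania's holdings, so Rania is the only person who could newly come to control Basalt.
Rania's largest direct stake is 10% in Thornfield, which does not meet the threshold, so Rania controls no company.
Neither Rania nor any entity Rania controls holds any voting interest in Basalt.
So before the transaction, Rania does not control Basalt.
After the purchase, Rania holds 16% of Rowan directly.
Rania's side now holds 16% of Rowan, not > 75%, so Rania still does not control Rowan.
After the transaction, neither Rania nor any entity Rania controls holds a voting interest in Basalt, so Rania still does not control it.
No new person acquires control, so the clause is not triggered.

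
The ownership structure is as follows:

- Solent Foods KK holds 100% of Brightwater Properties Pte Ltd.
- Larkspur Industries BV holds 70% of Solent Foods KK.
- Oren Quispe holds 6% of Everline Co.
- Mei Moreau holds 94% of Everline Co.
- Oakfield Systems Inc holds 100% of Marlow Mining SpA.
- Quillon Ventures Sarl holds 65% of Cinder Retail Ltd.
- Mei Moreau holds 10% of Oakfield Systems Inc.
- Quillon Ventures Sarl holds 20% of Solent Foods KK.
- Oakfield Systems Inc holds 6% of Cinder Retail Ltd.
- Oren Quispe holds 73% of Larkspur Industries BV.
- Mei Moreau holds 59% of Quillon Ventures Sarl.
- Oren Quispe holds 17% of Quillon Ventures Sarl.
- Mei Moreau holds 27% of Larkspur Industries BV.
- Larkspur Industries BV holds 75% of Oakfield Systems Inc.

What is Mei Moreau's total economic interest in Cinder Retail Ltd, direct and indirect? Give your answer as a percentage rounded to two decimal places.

Mei reaches Cinder along 3 paths.
Via Larkspur → Oakfield: 27% × 75% × 6% = 1.215%.
Via Oakfield: 10% × 6% = 0.6%.
Via Quillon: 59% × 65% = 38.35%.
Total: 1.215% + 0.6% + 38.35% = 40.165%.
Rounded: 40.17%.

40.17%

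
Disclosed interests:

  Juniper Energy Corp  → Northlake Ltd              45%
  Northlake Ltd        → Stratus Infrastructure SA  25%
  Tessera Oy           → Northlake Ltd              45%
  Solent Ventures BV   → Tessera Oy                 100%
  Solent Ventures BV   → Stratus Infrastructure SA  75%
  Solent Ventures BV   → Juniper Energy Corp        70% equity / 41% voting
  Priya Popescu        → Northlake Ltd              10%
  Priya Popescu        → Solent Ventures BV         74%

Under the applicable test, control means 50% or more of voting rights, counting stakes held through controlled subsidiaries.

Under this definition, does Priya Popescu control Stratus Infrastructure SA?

Priya holds 74% of Solent, so Priya controls Solent.
Solent holds 100% of Tessera, so Priya controls Tessera.
Tessera and Priya together hold 45% + 10% = 55% of Northlake, so Priya controls Northlake.
Solent and Northlake together hold 75% + 25% = 100% of Stratus, so Priya controls Stratus.

Yes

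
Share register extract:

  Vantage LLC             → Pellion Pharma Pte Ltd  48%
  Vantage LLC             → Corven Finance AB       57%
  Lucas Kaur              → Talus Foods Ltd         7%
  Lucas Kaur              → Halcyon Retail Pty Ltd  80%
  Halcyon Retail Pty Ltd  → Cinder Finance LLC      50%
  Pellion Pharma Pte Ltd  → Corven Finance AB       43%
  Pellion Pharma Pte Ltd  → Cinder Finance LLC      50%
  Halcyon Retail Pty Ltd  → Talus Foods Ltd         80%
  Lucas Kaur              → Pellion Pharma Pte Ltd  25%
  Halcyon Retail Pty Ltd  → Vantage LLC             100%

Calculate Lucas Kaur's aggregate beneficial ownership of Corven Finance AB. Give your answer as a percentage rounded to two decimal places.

Lucas reaches Corven along 3 paths.
Via Halcyon → Vantage: 80% × 100% × 57% = 45.6%.
Via Pellion: 25% × 43% = 10.75%.
Via Halcyon → Vantage → Pellion: 80% × 100% × 48% × 43% = 16.512%.
Total: 45.6% + 10.75% + 16.512% = 72.862%.
Rounded: 72.86%.

72.86%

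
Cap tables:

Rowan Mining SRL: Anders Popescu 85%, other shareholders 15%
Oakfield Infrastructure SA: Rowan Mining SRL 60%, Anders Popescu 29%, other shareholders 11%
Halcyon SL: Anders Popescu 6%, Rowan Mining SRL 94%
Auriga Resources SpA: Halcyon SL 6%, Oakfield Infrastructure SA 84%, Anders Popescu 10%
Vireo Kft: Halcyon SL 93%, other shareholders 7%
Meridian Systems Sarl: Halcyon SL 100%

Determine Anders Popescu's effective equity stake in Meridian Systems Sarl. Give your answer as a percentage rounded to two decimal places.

85.90%

Anders reaches Meridian along 2 paths.
Via Halcyon: 6% × 100% = 6%.
Via Rowan → Halcyon: 85% × 94% × 100% = 79.9%.
Total: 6% + 79.9% = 85.9%.
Rounded: 85.90%.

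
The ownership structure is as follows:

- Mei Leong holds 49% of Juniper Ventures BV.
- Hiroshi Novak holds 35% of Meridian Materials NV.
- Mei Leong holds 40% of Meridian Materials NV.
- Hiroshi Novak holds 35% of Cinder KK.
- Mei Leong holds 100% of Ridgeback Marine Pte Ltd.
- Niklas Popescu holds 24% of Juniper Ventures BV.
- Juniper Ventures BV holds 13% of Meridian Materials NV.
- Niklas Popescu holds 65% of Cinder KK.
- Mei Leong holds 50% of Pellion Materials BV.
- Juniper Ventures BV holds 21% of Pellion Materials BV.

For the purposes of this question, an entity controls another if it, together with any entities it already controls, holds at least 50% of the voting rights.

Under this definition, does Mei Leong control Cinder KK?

No

Mei holds 100% of Ridgeback, so Mei controls Ridgeback.
Mei holds 50% of Pellion, so Mei controls Pellion.
Neither Mei nor any entity Mei controls holds any voting interest in Cinder.
So Mei does not control Cinder.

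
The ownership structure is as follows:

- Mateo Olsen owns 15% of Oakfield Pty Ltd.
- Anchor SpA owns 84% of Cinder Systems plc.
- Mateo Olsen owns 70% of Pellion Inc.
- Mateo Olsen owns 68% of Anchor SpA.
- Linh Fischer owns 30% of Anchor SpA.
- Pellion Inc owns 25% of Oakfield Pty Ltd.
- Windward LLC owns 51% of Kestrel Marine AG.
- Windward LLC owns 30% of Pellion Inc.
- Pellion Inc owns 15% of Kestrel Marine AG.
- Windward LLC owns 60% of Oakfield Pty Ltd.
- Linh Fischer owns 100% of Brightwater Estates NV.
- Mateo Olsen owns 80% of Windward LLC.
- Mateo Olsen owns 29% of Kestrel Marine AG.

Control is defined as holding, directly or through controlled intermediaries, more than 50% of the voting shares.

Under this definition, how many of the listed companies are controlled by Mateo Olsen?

Mateo holds 68% of Anchor, so Mateo controls Anchor.
Mateo holds 80% of Windward, so Mateo controls Windward.
Windward and Mateo together hold 30% + 70% = 100% of Pellion, so Mateo controls Pellion.
Windward and Mateo and Pellion together hold 51% + 29% + 15% = 95% of Kestrel, so Mateo controls Kestrel.
Pellion and Windward and Mateo together hold 25% + 60% + 15% = 100% of Oakfield, so Mateo controls Oakfield.
Anchor holds 84% of Cinder, so Mateo controls Cinder.
No other company's threshold is met.
Mateo controls 6 companies.

6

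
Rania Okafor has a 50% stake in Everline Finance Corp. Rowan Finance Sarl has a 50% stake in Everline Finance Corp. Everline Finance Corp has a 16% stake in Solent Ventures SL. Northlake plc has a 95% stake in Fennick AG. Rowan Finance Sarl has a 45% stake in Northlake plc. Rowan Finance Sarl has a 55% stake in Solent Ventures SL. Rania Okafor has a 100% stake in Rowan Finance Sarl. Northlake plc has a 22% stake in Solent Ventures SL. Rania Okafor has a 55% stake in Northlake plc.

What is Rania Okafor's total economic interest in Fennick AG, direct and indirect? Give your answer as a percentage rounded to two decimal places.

Rania reaches Fennick along 2 paths.
Via Rowan → Northlake: 100% × 45% × 95% = 42.75%.
Via Northlake: 55% × 95% = 52.25%.
Total: 42.75% + 52.25% = 95%.
Rounded: 95.00%.

95.00%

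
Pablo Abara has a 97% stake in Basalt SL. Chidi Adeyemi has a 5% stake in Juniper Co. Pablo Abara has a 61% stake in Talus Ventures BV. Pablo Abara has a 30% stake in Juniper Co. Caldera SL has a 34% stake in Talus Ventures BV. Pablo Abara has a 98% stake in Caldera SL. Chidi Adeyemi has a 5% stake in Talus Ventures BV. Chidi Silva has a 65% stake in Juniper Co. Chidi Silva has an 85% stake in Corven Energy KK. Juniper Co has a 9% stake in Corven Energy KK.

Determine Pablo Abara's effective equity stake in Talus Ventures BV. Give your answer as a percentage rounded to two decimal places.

Pablo reaches Talus along 2 paths.
Direct stake: 61% = 61%.
Via Caldera: 98% × 34% = 33.32%.
Total: 61% + 33.32% = 94.32%.

94.32%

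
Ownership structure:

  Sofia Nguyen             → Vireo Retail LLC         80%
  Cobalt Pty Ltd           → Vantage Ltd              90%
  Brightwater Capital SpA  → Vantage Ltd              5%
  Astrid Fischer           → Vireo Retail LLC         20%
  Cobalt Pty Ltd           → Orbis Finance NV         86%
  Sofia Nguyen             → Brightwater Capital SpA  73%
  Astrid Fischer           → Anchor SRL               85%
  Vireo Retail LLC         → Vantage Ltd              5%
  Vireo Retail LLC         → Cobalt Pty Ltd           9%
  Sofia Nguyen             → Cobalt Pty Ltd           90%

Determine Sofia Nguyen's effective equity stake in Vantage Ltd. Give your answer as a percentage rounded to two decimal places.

Sofia reaches Vantage along 4 paths.
Via Brightwater: 73% × 5% = 3.65%.
Via Cobalt: 90% × 90% = 81%.
Via Vireo → Cobalt: 80% × 9% × 90% = 6.48%.
Via Vireo: 80% × 5% = 4%.
Total: 3.65% + 81% + 6.48% + 4% = 95.13%.

95.13%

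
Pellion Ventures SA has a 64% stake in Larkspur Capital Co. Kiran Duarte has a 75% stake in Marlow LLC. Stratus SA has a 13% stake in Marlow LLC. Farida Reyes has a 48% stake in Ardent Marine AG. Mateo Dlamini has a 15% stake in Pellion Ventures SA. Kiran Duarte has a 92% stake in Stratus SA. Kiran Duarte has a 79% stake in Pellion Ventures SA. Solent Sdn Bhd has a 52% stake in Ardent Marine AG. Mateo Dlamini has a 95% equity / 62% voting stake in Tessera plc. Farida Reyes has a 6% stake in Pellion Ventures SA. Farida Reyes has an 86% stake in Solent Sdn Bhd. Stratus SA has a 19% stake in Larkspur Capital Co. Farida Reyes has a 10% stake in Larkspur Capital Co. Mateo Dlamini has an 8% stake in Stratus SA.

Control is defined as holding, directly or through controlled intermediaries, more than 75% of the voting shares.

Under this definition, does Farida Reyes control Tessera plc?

Farida holds 86% of Solent, so Farida controls Solent.
Solent and Farida together hold 52% + 48% = 100% of Ardent, so Farida controls Ardent.
Neither Farida nor any entity Farida controls holds any voting interest in Tessera.
So Farida does not control Tessera.

No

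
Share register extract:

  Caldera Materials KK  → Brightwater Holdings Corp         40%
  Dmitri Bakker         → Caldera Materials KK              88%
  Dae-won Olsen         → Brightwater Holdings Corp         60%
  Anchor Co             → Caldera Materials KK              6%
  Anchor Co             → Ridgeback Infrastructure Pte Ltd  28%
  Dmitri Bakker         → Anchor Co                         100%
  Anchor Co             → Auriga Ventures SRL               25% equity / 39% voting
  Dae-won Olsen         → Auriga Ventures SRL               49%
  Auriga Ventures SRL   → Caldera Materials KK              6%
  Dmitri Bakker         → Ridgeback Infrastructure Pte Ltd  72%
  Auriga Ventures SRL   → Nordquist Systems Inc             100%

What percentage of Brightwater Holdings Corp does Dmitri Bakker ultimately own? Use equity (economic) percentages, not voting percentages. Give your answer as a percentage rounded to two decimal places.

Dmitri reaches Brightwater along 3 paths.
Via Anchor → Caldera: 100% × 6% × 40% = 2.4%.
Via Caldera: 88% × 40% = 35.2%.
Via Anchor → Auriga → Caldera: 100% × 25% × 6% × 40% = 0.6%.
Total: 2.4% + 35.2% + 0.6% = 38.2%.
Rounded: 38.20%.

38.20%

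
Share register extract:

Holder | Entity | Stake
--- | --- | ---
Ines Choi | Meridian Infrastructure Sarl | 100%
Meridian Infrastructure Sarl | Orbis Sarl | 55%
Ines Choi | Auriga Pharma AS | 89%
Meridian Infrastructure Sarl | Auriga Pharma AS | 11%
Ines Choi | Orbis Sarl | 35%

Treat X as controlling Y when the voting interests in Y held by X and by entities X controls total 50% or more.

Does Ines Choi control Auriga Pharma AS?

Ines holds 100% of Meridian, so Ines controls Meridian.
Ines and Meridian together hold 89% + 11% = 100% of Auriga, so Ines controls Auriga.

Yes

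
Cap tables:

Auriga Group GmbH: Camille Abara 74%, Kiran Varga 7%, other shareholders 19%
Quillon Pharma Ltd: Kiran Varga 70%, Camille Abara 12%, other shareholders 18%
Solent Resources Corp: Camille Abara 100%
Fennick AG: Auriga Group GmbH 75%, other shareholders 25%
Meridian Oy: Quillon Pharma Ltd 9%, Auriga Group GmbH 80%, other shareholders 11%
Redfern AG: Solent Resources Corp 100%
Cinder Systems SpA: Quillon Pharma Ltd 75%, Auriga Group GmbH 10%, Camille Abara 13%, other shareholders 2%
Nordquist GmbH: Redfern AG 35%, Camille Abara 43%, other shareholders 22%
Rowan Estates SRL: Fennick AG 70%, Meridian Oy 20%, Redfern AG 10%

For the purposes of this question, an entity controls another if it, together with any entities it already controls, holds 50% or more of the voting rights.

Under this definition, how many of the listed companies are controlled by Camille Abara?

7

Camille holds 74% of Auriga, so Camille controls Auriga.
Camille holds 100% of Solent, so Camille controls Solent.
Auriga holds 75% of Fennick, so Camille controls Fennick.
Auriga holds 80% of Meridian, so Camille controls Meridian.
Solent holds 100% of Redfern, so Camille controls Redfern.
Redfern and Camille together hold 35% + 43% = 78% of Nordquist, so Camille controls Nordquist.
Fennick and Meridian and Redfern together hold 70% + 20% + 10% = 100% of Rowan, so Camille controls Rowan.
No other company's threshold is met.
Camille controls 7 companies.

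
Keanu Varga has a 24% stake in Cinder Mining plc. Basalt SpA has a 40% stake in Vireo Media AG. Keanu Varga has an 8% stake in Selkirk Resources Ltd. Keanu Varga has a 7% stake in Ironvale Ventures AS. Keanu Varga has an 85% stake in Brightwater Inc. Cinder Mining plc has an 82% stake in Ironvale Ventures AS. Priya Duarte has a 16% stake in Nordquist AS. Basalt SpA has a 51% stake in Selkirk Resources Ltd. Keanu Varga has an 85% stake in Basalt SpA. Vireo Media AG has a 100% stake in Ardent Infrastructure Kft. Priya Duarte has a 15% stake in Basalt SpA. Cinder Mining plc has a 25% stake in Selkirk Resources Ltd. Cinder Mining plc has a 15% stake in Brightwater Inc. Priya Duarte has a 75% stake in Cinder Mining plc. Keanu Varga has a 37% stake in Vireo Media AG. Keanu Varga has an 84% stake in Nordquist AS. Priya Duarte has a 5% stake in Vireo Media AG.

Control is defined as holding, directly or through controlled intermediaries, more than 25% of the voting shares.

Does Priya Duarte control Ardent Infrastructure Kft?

Priya holds 75% of Cinder, so Priya controls Cinder.
Cinder holds 82% of Ironvale, so Priya controls Ironvale.
Neither Priya nor any entity Priya controls holds any voting interest in Ardent.
So Priya does not control Ardent.

No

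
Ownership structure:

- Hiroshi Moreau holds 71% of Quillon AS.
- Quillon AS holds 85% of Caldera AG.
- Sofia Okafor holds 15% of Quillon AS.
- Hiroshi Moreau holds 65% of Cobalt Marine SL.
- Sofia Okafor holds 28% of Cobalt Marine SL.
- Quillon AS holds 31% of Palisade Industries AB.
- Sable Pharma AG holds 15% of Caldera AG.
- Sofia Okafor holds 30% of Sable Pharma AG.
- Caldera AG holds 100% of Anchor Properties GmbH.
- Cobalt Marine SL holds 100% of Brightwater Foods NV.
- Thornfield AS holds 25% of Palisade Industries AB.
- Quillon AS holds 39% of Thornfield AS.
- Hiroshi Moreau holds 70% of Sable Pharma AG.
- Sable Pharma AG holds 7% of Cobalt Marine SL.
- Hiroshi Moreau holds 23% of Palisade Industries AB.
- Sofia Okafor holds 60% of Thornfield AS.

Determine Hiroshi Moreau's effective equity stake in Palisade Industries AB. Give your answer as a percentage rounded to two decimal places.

Hiroshi reaches Palisade along 3 paths.
Via Quillon → Thornfield: 71% × 39% × 25% = 6.9225%.
Via Quillon: 71% × 31% = 22.01%.
Direct stake: 23% = 23%.
Total: 6.9225% + 22.01% + 23% = 51.9325%.
Rounded: 51.93%.

51.93%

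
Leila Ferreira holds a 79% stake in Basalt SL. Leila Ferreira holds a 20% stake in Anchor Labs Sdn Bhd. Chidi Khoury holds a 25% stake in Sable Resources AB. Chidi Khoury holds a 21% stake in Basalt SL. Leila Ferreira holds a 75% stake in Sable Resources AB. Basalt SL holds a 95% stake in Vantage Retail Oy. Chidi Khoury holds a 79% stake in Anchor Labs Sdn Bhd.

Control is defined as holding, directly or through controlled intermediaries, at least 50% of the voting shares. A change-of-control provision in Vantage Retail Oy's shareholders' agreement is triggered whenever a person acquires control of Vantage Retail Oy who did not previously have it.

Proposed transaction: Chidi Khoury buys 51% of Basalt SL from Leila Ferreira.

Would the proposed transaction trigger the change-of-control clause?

Yes

The purchase adds only to Chidi's holdings (Leila's stake shrinks), so Chidi is the only person who could newly come to control Vantage.
Chidi holds 79% of Anchor, so Chidi controls Anchor.
Neither Chidi nor any entity Chidi controls holds any voting interest in Vantage.
So before the transaction, Chidi does not control Vantage.
After the purchase, Chidi's direct stake in Basalt rises to 21% + 51% = 72%, and Leila's stake falls to 28%.
Chidi holds 72% of Basalt, so Chidi controls Basalt.
Basalt holds 95% of Vantage, so Chidi controls Vantage.
Chidi did not control Vantage before and does after, so the clause is triggered.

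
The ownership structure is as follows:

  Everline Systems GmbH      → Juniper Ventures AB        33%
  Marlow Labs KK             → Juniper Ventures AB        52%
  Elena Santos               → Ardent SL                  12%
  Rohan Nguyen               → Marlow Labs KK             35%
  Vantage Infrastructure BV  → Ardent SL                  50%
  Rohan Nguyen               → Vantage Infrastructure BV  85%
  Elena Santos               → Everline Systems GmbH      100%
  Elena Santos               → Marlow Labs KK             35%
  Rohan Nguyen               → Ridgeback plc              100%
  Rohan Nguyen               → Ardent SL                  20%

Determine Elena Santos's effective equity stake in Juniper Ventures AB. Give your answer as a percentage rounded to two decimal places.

51.20%

Elena reaches Juniper along 2 paths.
Via Marlow: 35% × 52% = 18.2%.
Via Everline: 100% × 33% = 33%.
Total: 18.2% + 33% = 51.2%.
Rounded: 51.20%.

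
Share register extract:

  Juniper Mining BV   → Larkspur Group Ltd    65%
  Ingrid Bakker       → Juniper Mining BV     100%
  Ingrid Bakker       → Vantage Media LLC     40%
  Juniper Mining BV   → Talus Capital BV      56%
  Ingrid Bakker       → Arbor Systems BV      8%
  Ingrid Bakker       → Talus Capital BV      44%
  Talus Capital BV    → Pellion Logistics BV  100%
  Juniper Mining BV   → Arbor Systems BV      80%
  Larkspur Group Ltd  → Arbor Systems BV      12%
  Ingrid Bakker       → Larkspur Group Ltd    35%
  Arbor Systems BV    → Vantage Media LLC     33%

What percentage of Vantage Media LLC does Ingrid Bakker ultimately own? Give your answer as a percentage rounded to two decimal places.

73.00%

Ingrid reaches Vantage along 5 paths.
Via Larkspur → Arbor: 35% × 12% × 33% = 1.386%.
Via Juniper → Larkspur → Arbor: 100% × 65% × 12% × 33% = 2.574%.
Via Arbor: 8% × 33% = 2.64%.
Via Juniper → Arbor: 100% × 80% × 33% = 26.4%.
Direct stake: 40% = 40%.
Total: 1.386% + 2.574% + 2.64% + 26.4% + 40% = 73%.
Rounded: 73.00%.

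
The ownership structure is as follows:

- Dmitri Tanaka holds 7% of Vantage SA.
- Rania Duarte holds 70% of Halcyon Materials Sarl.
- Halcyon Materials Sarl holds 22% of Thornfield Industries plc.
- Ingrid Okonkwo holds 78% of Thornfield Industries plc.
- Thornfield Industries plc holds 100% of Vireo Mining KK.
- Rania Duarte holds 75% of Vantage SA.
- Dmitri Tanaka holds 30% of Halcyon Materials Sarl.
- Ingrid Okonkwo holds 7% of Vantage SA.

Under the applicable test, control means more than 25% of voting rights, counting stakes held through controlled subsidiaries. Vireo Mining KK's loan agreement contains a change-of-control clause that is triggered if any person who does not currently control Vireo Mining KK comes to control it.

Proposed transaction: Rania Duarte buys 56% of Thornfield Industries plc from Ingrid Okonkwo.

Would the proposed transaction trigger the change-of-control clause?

The purchase adds only to Rania's holdings (Ingrid's stake shrinks), so Rania is the only person who could newly come to control Vireo.
Rania holds 70% of Halcyon, so Rania controls Halcyon.
Rania holds 75% of Vantage, so Rania controls Vantage.
Neither Rania nor any entity Rania controls holds any voting interest in Vireo.
So before the transaction, Rania does not control Vireo.
After the purchase, Rania holds 56% of Thornfield directly, and Ingrid's stake falls to 22%.
Halcyon and Rania together hold 22% + 56% = 78% of Thornfield, so Rania controls Thornfield.
Thornfield holds 100% of Vireo, so Rania controls Vireo.
Rania did not control Vireo before and does after, so the clause is triggered.

Yes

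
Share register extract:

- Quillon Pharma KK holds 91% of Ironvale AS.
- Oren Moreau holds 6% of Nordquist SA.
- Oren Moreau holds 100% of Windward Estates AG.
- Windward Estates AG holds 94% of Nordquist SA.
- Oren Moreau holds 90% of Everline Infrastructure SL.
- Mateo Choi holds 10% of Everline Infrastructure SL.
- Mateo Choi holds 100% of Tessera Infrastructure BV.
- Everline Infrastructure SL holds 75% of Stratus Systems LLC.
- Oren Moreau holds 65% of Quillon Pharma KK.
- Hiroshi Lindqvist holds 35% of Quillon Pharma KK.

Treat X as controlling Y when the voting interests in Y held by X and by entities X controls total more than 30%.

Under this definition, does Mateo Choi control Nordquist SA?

No

Mateo holds 100% of Tessera, so Mateo controls Tessera.
Neither Mateo nor any entity Mateo controls holds any voting interest in Nordquist.
So Mateo does not control Nordquist.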